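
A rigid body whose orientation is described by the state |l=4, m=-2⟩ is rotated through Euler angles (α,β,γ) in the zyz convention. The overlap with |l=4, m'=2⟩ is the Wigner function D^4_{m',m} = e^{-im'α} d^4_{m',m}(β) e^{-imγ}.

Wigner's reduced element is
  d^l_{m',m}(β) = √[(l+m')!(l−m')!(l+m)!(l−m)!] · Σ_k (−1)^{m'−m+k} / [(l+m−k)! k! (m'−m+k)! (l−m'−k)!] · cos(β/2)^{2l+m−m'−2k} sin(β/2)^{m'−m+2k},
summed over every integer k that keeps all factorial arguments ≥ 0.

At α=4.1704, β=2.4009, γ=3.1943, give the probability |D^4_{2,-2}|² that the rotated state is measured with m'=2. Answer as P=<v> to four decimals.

P=0.0713

D^4_{2,-2}(4.1704,2.4009,3.1943) = e^{-i·2·4.1704}·d^4_{2,-2}(2.4009)·e^{-i·-2·3.1943}. Compute d first:
Half-angle: c=0.361938, s=0.932202. N=√(720·2·2·720)=1440.000000
k∈{0,1,2} keeps every argument non-negative
  k=0: (−1)^4·1440.0000/(96)·0.3619^4·0.9322^4 = +0.194388
  k=1: (−1)^5·1440.0000/(120)·0.3619^2·0.9322^6 = -1.031598
  k=2: (−1)^6·1440.0000/(1440)·0.3619^0·0.9322^8 = +0.570270
d^4_{2,-2}(2.4009) = +0.194388 -1.031598 +0.570270 = -0.266940
|D^4_{2,-2}|² = |d^4_{2,-2}(β)|² = (-0.266940)² = 0.071257 (the z-rotation phases have unit modulus)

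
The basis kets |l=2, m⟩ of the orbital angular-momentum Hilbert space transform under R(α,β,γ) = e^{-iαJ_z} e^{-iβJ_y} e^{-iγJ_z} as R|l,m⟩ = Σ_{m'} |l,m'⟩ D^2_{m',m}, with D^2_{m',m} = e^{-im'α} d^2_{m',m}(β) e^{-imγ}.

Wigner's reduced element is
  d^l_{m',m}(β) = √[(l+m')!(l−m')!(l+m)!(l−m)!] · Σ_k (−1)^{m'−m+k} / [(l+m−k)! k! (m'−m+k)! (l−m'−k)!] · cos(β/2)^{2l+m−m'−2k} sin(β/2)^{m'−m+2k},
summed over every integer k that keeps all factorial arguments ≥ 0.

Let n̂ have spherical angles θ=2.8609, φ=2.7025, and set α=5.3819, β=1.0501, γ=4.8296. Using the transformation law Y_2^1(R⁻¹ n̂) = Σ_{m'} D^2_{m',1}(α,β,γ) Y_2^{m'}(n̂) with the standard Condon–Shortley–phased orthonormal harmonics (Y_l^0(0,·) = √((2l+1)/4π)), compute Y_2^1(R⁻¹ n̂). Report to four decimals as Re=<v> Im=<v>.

Re=0.1102 Im=0.3699

Need the full column D^2_{m',1} for m'=−2..2 at α=5.3819, β=1.0501, γ=4.8296.
cos(β/2)=0.865299, sin(β/2)=0.501256
d^2_{-2,1}: single k=3 term ⇒ +0.217959;  D = +0.204821-0.074530i
d^2_{-1,1}: k∈[2..3] ⇒ +0.564382 -0.063131 = +0.501252;  D = +0.426725+0.262980i
d^2_{0,1}: k∈[1..2] ⇒ +0.795488 -0.266945 = +0.528544;  D = +0.061809+0.524917i
d^2_{1,1}: k∈[0..1] ⇒ +0.560615 -0.564382 = -0.003767;  D = +0.002660-0.002667i
d^2_{2,1}: single k=0 term ⇒ -0.649514;  D = +0.645256+0.074248i
Y_2^{m'}(θ=2.8609,φ=2.7025) and Σ D·Y over m':
  (+0.2048-0.0745i)·(+0.0189+0.0228i)  (+0.4267+0.2630i)·(+0.1861+0.0874i)  (+0.0618+0.5249i)·(+0.5582+0.0000i)  (+0.0027-0.0027i)·(-0.1861+0.0874i)  (+0.6453+0.0742i)·(+0.0189-0.0228i)
Y_2^1(R⁻¹ n̂) = +0.110160+0.369923i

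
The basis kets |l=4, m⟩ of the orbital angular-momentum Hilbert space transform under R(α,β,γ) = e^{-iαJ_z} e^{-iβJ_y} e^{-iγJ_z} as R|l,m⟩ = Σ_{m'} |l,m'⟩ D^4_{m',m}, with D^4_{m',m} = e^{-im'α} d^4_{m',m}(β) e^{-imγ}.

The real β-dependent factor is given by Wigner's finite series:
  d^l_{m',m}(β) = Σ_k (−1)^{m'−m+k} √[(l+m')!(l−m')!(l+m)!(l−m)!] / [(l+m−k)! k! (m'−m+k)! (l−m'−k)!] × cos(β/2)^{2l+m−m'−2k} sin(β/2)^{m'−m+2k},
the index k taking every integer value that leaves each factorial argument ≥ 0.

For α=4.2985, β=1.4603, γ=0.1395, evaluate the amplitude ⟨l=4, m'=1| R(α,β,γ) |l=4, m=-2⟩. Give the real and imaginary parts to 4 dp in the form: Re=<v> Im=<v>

Re=-0.0058 Im=0.0070

First d^4_{1,-2}(β=1.4603), then the phase factors e^{-i(1)α} and e^{-i(-2)γ}:
c=cos(1.4603/2)=0.745074, s=sin(1.4603/2)=0.666981; N=√[120·6·2·720]=1018.233765
Admissible k: 0..2 (factorial args all ≥0)
  k=0: (−1)^3·1018.2338/(72)·0.7451^5·0.6670^3 = -0.963506
  k=1: (−1)^4·1018.2338/(48)·0.7451^3·0.6670^5 = +1.158174
  k=2: (−1)^5·1018.2338/(240)·0.7451^1·0.6670^7 = -0.185623
d^4_{1,-2}(1.4603) = -0.963506 +1.158174 -0.185623 = +0.009045
Attach z-rotation phases: D = e^{-i(1)(4.2985)}·(+0.009045)·e^{-i(-2)(0.1395)} = -0.005778+0.006959i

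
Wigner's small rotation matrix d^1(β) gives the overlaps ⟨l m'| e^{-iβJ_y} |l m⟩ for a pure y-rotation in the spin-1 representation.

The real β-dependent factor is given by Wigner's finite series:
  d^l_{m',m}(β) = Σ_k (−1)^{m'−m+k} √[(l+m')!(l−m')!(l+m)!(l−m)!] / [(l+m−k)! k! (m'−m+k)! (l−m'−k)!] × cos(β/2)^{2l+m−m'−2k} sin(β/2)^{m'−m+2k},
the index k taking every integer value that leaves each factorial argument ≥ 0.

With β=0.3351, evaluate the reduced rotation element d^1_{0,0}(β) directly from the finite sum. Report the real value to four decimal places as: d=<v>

d=0.9444

d^1_{0,0}(β=0.3351) via Wigner's sum:
c=cos(0.3351/2)=0.985996, s=sin(0.3351/2)=0.166767; N=√[1·1·1·1]=1.000000
The bounds max(0,m−m')=0 and min(l+m,l−m')=1 give 2 terms
  k=0: (−1)^0·1.0000/(1)·0.9860^2·0.1668^0 = +0.972189
  k=1: (−1)^1·1.0000/(1)·0.9860^0·0.1668^2 = -0.027811
d^1_{0,0}(0.3351) = +0.972189 -0.027811 = +0.944377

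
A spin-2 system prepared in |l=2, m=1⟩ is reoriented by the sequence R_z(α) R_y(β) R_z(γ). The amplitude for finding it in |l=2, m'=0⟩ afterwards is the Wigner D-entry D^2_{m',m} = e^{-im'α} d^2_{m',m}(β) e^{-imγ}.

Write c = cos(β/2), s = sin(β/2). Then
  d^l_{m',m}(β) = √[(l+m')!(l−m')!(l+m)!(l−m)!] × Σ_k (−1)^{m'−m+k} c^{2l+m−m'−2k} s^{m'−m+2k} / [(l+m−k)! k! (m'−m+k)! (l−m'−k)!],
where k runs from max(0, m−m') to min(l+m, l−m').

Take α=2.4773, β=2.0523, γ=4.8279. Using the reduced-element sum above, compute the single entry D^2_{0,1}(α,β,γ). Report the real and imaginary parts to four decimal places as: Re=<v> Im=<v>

Re=-0.0579 Im=-0.4994

Split into d^2_{0,1}(β=2.0523) × two z-phases.
Half-angle: c=0.518116, s=0.855311. N=√(2·2·6·1)=4.898979
The bounds max(0,m−m')=1 and min(l+m,l−m')=2 give 2 terms
  k=1: (−1)^0·4.8990/(2)·0.5181^3·0.8553^1 = +0.291393
  k=2: (−1)^1·4.8990/(2)·0.5181^1·0.8553^3 = -0.794098
d^2_{0,1}(2.0523) = +0.291393 -0.794098 = -0.502704
D = (+1.000000+0.000000i)·(-0.502704)·(+0.115254+0.993336i) = -0.057939-0.499354i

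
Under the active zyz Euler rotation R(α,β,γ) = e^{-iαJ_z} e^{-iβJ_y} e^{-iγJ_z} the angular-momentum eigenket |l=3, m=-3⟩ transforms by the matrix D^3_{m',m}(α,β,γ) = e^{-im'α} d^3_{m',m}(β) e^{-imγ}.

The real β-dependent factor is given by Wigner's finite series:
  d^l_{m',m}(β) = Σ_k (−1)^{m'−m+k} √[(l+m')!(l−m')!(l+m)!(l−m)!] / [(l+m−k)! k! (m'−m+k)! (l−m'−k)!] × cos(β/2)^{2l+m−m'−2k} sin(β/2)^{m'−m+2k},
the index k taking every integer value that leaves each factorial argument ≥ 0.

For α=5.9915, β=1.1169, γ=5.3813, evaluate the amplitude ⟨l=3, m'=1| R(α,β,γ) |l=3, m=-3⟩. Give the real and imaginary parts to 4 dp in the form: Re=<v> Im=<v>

First d^3_{1,-3}(β=1.1169), then the phase factors e^{-i(1)α} and e^{-i(-3)γ}:
With c≡cos(β/2)=0.848077 and s≡sin(β/2)=0.529872, N=[24·2·1·720]^{1/2}=185.903201
The bounds max(0,m−m')=0 and min(l+m,l−m')=0 give 1 term
  k=0: (−1)^4·185.9032/(48)·0.8481^2·0.5299^4 = +0.219584
d^3_{1,-3}(1.1169) = +0.219584
Phases: e^{-i·(1)·5.9915}=+0.957761+0.287567i, e^{-i·(-3)·5.3813}=-0.906475-0.422260i ⇒ D=-0.163976-0.146045i

Re=-0.1640 Im=-0.1460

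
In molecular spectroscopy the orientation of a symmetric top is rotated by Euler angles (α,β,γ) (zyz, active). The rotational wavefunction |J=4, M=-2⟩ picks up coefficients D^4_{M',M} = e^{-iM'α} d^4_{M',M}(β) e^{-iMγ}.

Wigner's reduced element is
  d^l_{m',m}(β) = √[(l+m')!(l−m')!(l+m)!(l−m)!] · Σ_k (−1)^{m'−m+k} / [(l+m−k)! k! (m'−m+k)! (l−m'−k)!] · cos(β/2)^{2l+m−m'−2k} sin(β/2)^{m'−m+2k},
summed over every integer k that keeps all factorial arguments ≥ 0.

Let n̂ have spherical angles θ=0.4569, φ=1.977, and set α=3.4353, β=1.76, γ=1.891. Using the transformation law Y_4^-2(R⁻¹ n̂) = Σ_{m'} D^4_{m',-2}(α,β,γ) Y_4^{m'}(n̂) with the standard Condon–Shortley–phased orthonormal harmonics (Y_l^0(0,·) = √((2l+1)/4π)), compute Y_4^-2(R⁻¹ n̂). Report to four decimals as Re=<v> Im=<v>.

Need the full column D^4_{m',-2} for m'=−4..4 at α=3.4353, β=1.76, γ=1.891.
cos(β/2)=0.637151, sin(β/2)=0.770739
d^4_{-4,-2}: single k=2 term ⇒ +0.210304;  D = +0.050896-0.204053i
d^4_{-3,-2}: k∈[1..2] ⇒ +0.122933 -0.539659 = -0.416726;  D = -0.020523-0.416220i
d^4_{-2,-2}: k∈[0..2] ⇒ +0.027161 -0.476926 +0.872349 = +0.422584;  D = -0.142111-0.397972i
d^4_{-1,-2}: k∈[0..2] ⇒ -0.139393 +1.019860 -0.994898 = -0.114432;  D = -0.068033-0.092011i
d^4_{0,-2}: k∈[0..2] ⇒ +0.377043 -1.471258 +0.807328 = -0.286888;  D = +0.230042+0.171422i
d^4_{1,-2}: k∈[0..2] ⇒ -0.679906 +1.492348 -0.436747 = +0.375695;  D = +0.353340+0.127660i
d^4_{2,-2}: k∈[0..2] ⇒ +0.872349 -1.021198 +0.124525 = -0.024323;  D = +0.024289+0.001288i
d^4_{3,-2}: k∈[0..1] ⇒ -0.789676 +0.385174 = -0.404502;  D = -0.392839+0.096432i
d^4_{4,-2}: single k=0 term ⇒ +0.450306;  D = -0.387517+0.229360i
Y_4^{m'}(θ=0.4569,φ=1.977) and Σ D·Y over m':
  (+0.0509-0.2041i)·(-0.0009-0.0167i)  (-0.0205-0.4162i)·(+0.0905+0.0333i)  (-0.1421-0.3980i)·(-0.2077+0.2192i)  (-0.0680-0.0920i)·(-0.1952-0.4538i)  (+0.2300+0.1714i)·(+0.1630+0.0000i)  (+0.3533+0.1277i)·(+0.1952-0.4538i)  (+0.0243+0.0013i)·(-0.2077-0.2192i)  (-0.3928+0.0964i)·(-0.0905+0.0333i)  (-0.3875+0.2294i)·(-0.0009+0.0167i)
Y_4^-2(R⁻¹ n̂) = +0.285301-0.080284i

Re=0.2853 Im=-0.0803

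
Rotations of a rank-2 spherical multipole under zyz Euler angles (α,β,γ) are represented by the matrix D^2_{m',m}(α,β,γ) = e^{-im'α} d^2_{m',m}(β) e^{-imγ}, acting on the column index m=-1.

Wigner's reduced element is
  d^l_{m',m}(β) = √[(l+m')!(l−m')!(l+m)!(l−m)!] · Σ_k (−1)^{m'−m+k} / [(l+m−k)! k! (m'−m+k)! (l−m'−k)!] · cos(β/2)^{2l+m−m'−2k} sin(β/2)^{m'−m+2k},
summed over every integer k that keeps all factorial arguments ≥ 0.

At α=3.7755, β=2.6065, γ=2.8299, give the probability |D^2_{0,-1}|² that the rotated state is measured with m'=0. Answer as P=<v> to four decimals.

P=0.2886

Split into d^2_{0,-1}(β=2.6065) × two z-phases.
With c≡cos(β/2)=0.264366 and s≡sin(β/2)=0.964422, N=[2·2·1·6]^{1/2}=4.898979
k∈{0,1} keeps every argument non-negative
  k=0: (−1)^1·4.8990/(2)·0.2644^3·0.9644^1 = -0.043647
  k=1: (−1)^2·4.8990/(2)·0.2644^1·0.9644^3 = +0.580875
d^2_{0,-1}(2.6065) = -0.043647 +0.580875 = +0.537228
|D^2_{0,-1}|² = |d^2_{0,-1}(β)|² = (+0.537228)² = 0.288614 (the z-rotation phases have unit modulus)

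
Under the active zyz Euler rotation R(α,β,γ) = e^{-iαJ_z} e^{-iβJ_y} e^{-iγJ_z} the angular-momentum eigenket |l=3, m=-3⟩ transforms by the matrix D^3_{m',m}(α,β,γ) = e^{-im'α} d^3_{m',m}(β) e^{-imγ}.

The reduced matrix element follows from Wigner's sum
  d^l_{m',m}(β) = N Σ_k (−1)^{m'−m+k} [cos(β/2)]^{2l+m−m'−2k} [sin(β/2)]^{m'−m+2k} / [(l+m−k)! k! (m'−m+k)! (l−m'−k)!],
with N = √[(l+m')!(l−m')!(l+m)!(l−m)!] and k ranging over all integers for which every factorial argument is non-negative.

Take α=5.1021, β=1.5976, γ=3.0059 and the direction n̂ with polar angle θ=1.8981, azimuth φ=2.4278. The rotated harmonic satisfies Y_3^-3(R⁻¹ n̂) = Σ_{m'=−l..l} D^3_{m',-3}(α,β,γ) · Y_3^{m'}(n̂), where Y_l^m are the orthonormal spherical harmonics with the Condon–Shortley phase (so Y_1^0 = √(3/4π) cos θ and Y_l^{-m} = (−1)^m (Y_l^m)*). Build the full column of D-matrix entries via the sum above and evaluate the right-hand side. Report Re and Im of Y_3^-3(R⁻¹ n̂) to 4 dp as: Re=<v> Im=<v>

Re=0.0441 Im=-0.0526

Need the full column D^3_{m',-3} for m'=−3..3 at α=5.1021, β=1.5976, γ=3.0059.
cos(β/2)=0.697567, sin(β/2)=0.716520
d^3_{-3,-3}: single k=0 term ⇒ +0.115217;  D = +0.079547-0.083350i
d^3_{-2,-3}: single k=0 term ⇒ -0.289890;  D = -0.270026-0.105462i
d^3_{-1,-3}: single k=0 term ⇒ +0.470810;  D = +0.008176+0.470739i
d^3_{0,-3}: single k=0 term ⇒ -0.558415;  D = +0.512782-0.221092i
d^3_{1,-3}: single k=0 term ⇒ +0.496741;  D = -0.355227-0.347225i
d^3_{2,-3}: single k=0 term ⇒ -0.322702;  D = -0.120983+0.299165i
d^3_{3,-3}: single k=0 term ⇒ +0.135322;  D = +0.135320-0.000733i
Y_3^{m'}(θ=1.8981,φ=2.4278) and Σ D·Y over m':
  (+0.0795-0.0833i)·(+0.1913-0.2981i)  (-0.2700-0.1055i)·(-0.0420-0.2916i)  (+0.0082+0.4707i)·(+0.1118+0.0968i)  (+0.5128-0.2211i)·(+0.2979+0.0000i)  (-0.3552-0.3472i)·(-0.1118+0.0968i)  (-0.1210+0.2992i)·(-0.0420+0.2916i)  (+0.1353-0.0007i)·(-0.1913-0.2981i)
Y_3^-3(R⁻¹ n̂) = +0.044148-0.052588i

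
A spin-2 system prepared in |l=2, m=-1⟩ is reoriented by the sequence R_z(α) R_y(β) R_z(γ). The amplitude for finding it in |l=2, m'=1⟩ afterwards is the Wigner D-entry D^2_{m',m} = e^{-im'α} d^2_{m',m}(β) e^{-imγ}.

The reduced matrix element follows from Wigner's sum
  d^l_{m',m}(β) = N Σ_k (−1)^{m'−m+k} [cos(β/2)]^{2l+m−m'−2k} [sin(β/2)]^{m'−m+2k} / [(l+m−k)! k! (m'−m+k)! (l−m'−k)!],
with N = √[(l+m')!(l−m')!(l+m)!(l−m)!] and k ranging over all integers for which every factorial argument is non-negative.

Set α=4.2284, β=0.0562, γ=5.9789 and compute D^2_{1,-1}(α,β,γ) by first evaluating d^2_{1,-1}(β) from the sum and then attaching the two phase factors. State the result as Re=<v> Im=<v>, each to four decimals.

Re=-0.0004 Im=0.0023

Split into d^2_{1,-1}(β=0.0562) × two z-phases.
c=cos(0.0562/2)=0.999605, s=sin(0.0562/2)=0.028096; N=√[6·1·1·6]=6.000000
k∈{0,1} keeps every argument non-negative
  k=0: (−1)^2·6.0000/(2)·0.9996^2·0.0281^2 = +0.002366
  k=1: (−1)^3·6.0000/(6)·0.9996^0·0.0281^4 = -0.000001
d^2_{1,-1}(0.0562) = +0.002366 -0.000001 = +0.002366
D = (-0.465314+0.885146i)·(+0.002366)·(+0.954061-0.299611i) = -0.000423+0.002328i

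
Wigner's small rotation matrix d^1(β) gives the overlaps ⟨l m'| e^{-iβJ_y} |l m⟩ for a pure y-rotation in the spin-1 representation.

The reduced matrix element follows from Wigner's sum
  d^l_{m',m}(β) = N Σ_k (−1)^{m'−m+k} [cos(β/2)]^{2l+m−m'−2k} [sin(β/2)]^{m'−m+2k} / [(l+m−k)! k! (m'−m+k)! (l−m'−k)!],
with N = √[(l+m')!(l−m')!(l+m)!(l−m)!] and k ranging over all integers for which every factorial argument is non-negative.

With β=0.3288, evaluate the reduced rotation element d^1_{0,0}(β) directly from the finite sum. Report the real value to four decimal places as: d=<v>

d=0.9464

d^1_{0,0}(β=0.3288) via Wigner's sum:
c=cos(0.3288/2)=0.986517, s=sin(0.3288/2)=0.163660; N=√[1·1·1·1]=1.000000
k: max(0,(0)−(0))=0 … min(1+(0),1−(0))=1
  k=0: (−1)^0·1.0000/(1)·0.9865^2·0.1637^0 = +0.973215
  k=1: (−1)^1·1.0000/(1)·0.9865^0·0.1637^2 = -0.026785
d^1_{0,0}(0.3288) = +0.973215 -0.026785 = +0.946431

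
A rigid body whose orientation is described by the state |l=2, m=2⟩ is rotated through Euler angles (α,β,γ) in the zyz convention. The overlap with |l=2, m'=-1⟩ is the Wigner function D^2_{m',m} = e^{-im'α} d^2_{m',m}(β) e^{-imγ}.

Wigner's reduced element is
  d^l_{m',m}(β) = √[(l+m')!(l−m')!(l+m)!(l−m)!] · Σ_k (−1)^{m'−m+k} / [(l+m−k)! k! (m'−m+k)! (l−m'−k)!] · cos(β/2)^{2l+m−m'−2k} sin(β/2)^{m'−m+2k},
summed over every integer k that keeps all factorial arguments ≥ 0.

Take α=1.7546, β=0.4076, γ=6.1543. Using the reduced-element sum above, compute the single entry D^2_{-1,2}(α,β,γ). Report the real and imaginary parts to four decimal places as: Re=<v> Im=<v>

Split into d^2_{-1,2}(β=0.4076) × two z-phases.
With c≡cos(β/2)=0.979305 and s≡sin(β/2)=0.202392, N=[1·6·24·1]^{1/2}=12.000000
k: max(0,(2)−(-1))=3 … min(2+(2),2−(-1))=3
  k=3: (−1)^0·12.0000/(6)·0.9793^1·0.2024^3 = +0.016238
d^2_{-1,2}(0.4076) = +0.016238
Phases: e^{-i·(-1)·1.7546}=-0.182770+0.983156i, e^{-i·(2)·6.1543}=+0.966961+0.254925i ⇒ D=-0.006939+0.014680i

Re=-0.0069 Im=0.0147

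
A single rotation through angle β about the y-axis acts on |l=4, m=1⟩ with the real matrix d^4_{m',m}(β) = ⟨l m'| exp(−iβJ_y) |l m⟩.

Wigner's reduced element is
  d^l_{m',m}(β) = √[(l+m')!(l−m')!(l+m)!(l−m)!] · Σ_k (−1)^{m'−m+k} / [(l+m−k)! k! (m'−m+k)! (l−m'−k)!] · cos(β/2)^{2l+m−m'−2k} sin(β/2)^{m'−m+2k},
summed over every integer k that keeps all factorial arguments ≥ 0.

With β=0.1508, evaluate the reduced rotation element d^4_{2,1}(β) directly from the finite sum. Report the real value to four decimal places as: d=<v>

d=-0.3044

d^4_{2,1}(β=0.1508) via Wigner's sum:
Half-angle: c=0.997159, s=0.075329. N=√(720·2·120·6)=1018.233765
The bounds max(0,m−m')=0 and min(l+m,l−m')=2 give 3 terms
  k=0: (−1)^1·1018.2338/(240)·0.9972^7·0.0753^1 = -0.313290
  k=1: (−1)^2·1018.2338/(48)·0.9972^5·0.0753^3 = +0.008939
  k=2: (−1)^3·1018.2338/(72)·0.9972^3·0.0753^5 = -0.000034
d^4_{2,1}(0.1508) = -0.313290 +0.008939 -0.000034 = -0.304384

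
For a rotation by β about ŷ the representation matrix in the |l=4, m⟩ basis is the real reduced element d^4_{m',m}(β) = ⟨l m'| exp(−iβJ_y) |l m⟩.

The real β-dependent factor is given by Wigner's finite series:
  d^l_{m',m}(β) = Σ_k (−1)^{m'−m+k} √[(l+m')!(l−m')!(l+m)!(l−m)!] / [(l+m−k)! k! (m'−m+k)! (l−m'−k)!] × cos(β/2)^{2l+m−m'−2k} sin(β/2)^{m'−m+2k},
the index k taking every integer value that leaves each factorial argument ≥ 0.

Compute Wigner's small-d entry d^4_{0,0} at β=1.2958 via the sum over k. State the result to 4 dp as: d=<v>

d=0.1223

d^4_{0,0}(β=1.2958) via Wigner's sum:
Half-angle: c=0.797353, s=0.603513. N=√(24·24·24·24)=576.000000
k: max(0,(0)−(0))=0 … min(4+(0),4−(0))=4
  k=0: (−1)^0·576.0000/(576)·0.7974^8·0.6035^0 = +0.163382
  k=1: (−1)^1·576.0000/(36)·0.7974^6·0.6035^2 = -1.497605
  k=2: (−1)^2·576.0000/(16)·0.7974^4·0.6035^4 = +1.930422
  k=3: (−1)^3·576.0000/(36)·0.7974^2·0.6035^6 = -0.491521
  k=4: (−1)^4·576.0000/(576)·0.7974^0·0.6035^8 = +0.017599
d^4_{0,0}(1.2958) = +0.163382 -1.497605 +1.930422 -0.491521 +0.017599 = +0.122277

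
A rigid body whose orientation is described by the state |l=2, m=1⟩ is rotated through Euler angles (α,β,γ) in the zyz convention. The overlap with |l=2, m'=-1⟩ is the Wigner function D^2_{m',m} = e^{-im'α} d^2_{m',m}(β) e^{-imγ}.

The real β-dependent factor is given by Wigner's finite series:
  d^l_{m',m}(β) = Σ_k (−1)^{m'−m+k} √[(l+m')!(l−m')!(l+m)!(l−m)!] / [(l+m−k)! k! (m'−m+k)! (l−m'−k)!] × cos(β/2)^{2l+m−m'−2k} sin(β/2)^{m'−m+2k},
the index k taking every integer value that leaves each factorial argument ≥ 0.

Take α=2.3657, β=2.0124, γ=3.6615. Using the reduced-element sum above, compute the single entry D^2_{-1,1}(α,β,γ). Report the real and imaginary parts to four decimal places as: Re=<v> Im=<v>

Re=0.0281 Im=-0.0997

D^2_{-1,1}(2.3657,2.0124,3.6615) = e^{-i·-1·2.3657}·d^2_{-1,1}(2.0124)·e^{-i·1·3.6615}. Compute d first:
With c≡cos(β/2)=0.535075 and s≡sin(β/2)=0.844805, N=[1·6·6·1]^{1/2}=6.000000
k: max(0,(1)−(-1))=2 … min(2+(1),2−(-1))=3
  k=2: (−1)^0·6.0000/(2)·0.5351^2·0.8448^2 = +0.613003
  k=3: (−1)^1·6.0000/(6)·0.5351^0·0.8448^4 = -0.509360
d^2_{-1,1}(2.0124) = +0.613003 -0.509360 = +0.103643
Attach z-rotation phases: D = e^{-i(-1)(2.3657)}·(+0.103643)·e^{-i(1)(3.6615)} = +0.028144-0.099749i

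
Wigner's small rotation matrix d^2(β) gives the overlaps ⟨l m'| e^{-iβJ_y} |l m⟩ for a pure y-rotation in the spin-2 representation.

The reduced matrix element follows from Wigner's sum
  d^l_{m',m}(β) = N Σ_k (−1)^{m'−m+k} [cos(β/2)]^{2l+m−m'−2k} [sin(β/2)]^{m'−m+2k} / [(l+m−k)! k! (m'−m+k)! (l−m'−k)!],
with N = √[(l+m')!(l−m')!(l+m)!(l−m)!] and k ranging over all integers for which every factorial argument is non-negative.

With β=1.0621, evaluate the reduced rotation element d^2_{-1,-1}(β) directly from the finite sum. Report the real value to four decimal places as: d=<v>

d^2_{-1,-1}(β=1.0621) via Wigner's sum:
Half-angle: c=0.862276, s=0.506439. N=√(1·6·1·6)=6.000000
k: max(0,(-1)−(-1))=0 … min(2+(-1),2−(-1))=1
  k=0: (−1)^0·6.0000/(6)·0.8623^4·0.5064^0 = +0.552821
  k=1: (−1)^1·6.0000/(2)·0.8623^2·0.5064^2 = -0.572095
d^2_{-1,-1}(1.0621) = +0.552821 -0.572095 = -0.019273

d=-0.0193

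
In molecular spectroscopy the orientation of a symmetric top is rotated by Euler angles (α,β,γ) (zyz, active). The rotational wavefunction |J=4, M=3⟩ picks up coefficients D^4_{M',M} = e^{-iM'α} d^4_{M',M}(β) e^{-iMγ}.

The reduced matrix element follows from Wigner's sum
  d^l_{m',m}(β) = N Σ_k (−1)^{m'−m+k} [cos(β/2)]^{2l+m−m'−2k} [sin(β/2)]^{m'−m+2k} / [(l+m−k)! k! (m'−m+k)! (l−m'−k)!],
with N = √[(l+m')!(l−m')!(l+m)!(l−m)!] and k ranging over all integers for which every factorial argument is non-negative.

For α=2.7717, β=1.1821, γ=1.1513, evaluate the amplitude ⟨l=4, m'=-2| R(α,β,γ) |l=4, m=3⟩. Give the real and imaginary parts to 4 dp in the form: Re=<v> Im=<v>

Re=-0.1455 Im=0.2548

D^4_{-2,3}(2.7717,1.1821,1.1513) = e^{-i·-2·2.7717}·d^4_{-2,3}(1.1821)·e^{-i·3·1.1513}. Compute d first:
With c≡cos(β/2)=0.830356 and s≡sin(β/2)=0.557233, N=[2·720·5040·1]^{1/2}=2693.993318
k: max(0,(3)−(-2))=5 … min(4+(3),4−(-2))=6
  k=5: (−1)^0·2693.9933/(240)·0.8304^3·0.5572^5 = +0.345274
  k=6: (−1)^1·2693.9933/(720)·0.8304^1·0.5572^7 = -0.051831
d^4_{-2,3}(1.1821) = +0.345274 -0.051831 = +0.293443
D = (+0.738613-0.674129i)·(+0.293443)·(-0.951627+0.307255i) = -0.145476+0.254844i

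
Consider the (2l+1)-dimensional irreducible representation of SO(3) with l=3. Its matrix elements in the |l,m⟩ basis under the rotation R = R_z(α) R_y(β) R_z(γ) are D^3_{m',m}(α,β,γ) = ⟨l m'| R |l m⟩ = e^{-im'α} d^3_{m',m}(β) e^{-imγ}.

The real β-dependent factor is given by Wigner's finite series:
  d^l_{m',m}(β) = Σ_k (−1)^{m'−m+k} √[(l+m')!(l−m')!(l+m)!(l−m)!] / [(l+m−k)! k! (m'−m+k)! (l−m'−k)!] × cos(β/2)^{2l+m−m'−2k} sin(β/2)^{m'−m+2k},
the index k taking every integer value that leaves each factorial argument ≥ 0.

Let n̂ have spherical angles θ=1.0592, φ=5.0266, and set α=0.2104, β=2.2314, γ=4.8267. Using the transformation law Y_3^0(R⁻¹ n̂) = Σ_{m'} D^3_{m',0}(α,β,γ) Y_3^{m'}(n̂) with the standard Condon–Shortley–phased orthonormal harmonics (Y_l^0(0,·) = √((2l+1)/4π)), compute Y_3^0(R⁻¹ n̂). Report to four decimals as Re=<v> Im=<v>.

Re=0.2340 Im=0.0000

Need the full column D^3_{m',0} for m'=−3..3 at α=0.2104, β=2.2314, γ=4.8267.
cos(β/2)=0.439549, sin(β/2)=0.898219
d^3_{-3,0}: single k=3 term ⇒ +0.275222;  D = +0.222192+0.162412i
d^3_{-2,0}: k∈[2..3] ⇒ +0.164950 -0.688816 = -0.523866;  D = -0.478165-0.213994i
d^3_{-1,0}: k∈[1..3] ⇒ +0.051051 -0.639557 +0.890242 = +0.301736;  D = +0.295082+0.063018i
d^3_{0,0}: k∈[0..3] ⇒ +0.007212 -0.271041 +1.131840 -0.525161 = +0.342850;  D = +0.342850+0.000000i
d^3_{1,0}: k∈[0..2] ⇒ -0.051051 +0.639557 -0.890242 = -0.301736;  D = -0.295082+0.063018i
d^3_{2,0}: k∈[0..1] ⇒ +0.164950 -0.688816 = -0.523866;  D = -0.478165+0.213994i
d^3_{3,0}: single k=0 term ⇒ -0.275222;  D = -0.222192+0.162412i
Y_3^{m'}(θ=1.0592,φ=5.0266) and Σ D·Y over m':
  (+0.2222+0.1624i)·(-0.2238-0.1626i)  (-0.4782-0.2140i)·(-0.3077+0.2236i)  (+0.2951+0.0630i)·(+0.0173+0.0532i)  (+0.3428+0.0000i)·(-0.3291+0.0000i)  (-0.2951+0.0630i)·(-0.0173+0.0532i)  (-0.4782+0.2140i)·(-0.3077-0.2236i)  (-0.2222+0.1624i)·(+0.2238-0.1626i)
Y_3^0(R⁻¹ n̂) = +0.234005+0.000000i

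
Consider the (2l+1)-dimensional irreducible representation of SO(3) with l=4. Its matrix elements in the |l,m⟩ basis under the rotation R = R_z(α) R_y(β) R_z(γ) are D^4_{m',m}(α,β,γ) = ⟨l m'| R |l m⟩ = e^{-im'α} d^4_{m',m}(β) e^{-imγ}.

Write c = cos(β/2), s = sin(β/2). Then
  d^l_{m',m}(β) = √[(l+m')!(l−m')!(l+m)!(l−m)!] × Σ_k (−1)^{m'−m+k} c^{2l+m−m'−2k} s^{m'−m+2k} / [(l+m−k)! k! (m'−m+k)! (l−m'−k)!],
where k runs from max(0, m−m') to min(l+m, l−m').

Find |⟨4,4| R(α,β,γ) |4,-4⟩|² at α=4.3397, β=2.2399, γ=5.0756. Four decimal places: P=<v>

First d^4_{4,-4}(β=2.2399), then the phase factors e^{-i(4)α} and e^{-i(-4)γ}:
c=cos(2.2399/2)=0.435727, s=sin(2.2399/2)=0.900079; N=√[40320·1·1·40320]=40320.000000
k∈{0} keeps every argument non-negative
  k=0: (−1)^8·40320.0000/(40320)·0.4357^0·0.9001^8 = +0.430768
d^4_{4,-4}(2.2399) = +0.430768
|D^4_{4,-4}|² = |d^4_{4,-4}(β)|² = (+0.430768)² = 0.185561 (the z-rotation phases have unit modulus)

P=0.1856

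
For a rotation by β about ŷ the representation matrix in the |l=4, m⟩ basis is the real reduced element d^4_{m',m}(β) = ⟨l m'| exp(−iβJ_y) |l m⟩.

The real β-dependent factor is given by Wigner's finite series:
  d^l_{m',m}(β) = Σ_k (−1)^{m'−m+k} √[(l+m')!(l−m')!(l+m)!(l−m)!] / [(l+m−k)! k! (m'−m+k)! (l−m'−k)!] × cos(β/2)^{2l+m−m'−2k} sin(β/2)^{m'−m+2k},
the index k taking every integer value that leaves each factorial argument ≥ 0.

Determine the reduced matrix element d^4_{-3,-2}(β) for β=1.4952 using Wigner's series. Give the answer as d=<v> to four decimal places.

d^4_{-3,-2}(β=1.4952) via Wigner's sum:
Half-angle: c=0.733323, s=0.679881. N=√(1·5040·2·720)=2693.993318
k: max(0,(-2)−(-3))=1 … min(4+(-2),4−(-3))=2
  k=1: (−1)^0·2693.9933/(720)·0.7333^7·0.6799^1 = +0.290110
  k=2: (−1)^1·2693.9933/(240)·0.7333^5·0.6799^3 = -0.748099
d^4_{-3,-2}(1.4952) = +0.290110 -0.748099 = -0.457989

d=-0.4580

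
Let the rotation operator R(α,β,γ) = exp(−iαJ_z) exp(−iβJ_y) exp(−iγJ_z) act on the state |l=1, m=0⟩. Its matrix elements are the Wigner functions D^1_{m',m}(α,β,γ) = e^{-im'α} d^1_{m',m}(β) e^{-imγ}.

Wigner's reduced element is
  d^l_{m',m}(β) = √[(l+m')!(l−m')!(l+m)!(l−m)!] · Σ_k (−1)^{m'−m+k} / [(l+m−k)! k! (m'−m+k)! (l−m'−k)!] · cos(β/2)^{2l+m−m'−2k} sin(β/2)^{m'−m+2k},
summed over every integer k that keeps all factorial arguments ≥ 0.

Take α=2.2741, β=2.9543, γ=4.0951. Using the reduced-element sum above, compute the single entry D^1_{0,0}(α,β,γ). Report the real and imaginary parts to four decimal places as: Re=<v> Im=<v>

Split into d^1_{0,0}(β=2.9543) × two z-phases.
With c≡cos(β/2)=0.093510 and s≡sin(β/2)=0.995618, N=[1·1·1·1]^{1/2}=1.000000
Admissible k: 0..1 (factorial args all ≥0)
  k=0: (−1)^0·1.0000/(1)·0.0935^2·0.9956^0 = +0.008744
  k=1: (−1)^1·1.0000/(1)·0.0935^0·0.9956^2 = -0.991256
d^1_{0,0}(2.9543) = +0.008744 -0.991256 = -0.982512
D = (+1.000000+0.000000i)·(-0.982512)·(+1.000000+0.000000i) = -0.982512+0.000000i

Re=-0.9825 Im=0.0000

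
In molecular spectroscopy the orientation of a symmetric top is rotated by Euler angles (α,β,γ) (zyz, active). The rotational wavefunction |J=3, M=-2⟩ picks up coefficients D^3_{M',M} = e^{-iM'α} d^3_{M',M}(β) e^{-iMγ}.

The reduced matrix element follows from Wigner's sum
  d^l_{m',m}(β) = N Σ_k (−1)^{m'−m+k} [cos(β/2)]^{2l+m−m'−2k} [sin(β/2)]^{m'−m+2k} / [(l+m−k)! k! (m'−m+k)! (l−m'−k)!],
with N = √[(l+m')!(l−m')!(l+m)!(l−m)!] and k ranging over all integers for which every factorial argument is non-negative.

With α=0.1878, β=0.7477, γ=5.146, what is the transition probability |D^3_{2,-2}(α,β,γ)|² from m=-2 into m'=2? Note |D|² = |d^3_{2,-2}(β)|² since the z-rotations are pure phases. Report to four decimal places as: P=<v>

P=0.0056

First d^3_{2,-2}(β=0.7477), then the phase factors e^{-i(2)α} and e^{-i(-2)γ}:
With c≡cos(β/2)=0.930928 and s≡sin(β/2)=0.365202, N=[120·1·1·120]^{1/2}=120.000000
k: max(0,(-2)−(2))=0 … min(3+(-2),3−(2))=1
  k=0: (−1)^4·120.0000/(24)·0.9309^2·0.3652^4 = +0.077079
  k=1: (−1)^5·120.0000/(120)·0.9309^0·0.3652^6 = -0.002372
d^3_{2,-2}(0.7477) = +0.077079 -0.002372 = +0.074707
|D^3_{2,-2}|² = |d^3_{2,-2}(β)|² = (+0.074707)² = 0.005581 (the z-rotation phases have unit modulus)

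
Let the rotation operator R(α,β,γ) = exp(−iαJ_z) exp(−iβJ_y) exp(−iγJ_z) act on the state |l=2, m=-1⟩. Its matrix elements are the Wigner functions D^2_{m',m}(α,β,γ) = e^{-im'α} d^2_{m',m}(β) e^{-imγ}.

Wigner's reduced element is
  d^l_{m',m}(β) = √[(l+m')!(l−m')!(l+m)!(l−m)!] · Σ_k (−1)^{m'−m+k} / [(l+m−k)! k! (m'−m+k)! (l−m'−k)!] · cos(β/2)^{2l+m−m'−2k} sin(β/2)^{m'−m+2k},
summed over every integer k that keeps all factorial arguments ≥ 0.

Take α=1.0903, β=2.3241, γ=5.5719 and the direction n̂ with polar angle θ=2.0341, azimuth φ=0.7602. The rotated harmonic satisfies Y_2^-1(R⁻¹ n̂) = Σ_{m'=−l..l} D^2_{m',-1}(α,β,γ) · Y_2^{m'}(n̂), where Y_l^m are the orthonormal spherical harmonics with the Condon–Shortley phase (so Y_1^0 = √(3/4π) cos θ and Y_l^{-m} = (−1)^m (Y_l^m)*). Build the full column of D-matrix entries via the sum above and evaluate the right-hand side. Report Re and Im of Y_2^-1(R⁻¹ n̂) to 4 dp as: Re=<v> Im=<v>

Re=-0.0016 Im=0.2744

Need the full column D^2_{m',-1} for m'=−2..2 at α=1.0903, β=2.3241, γ=5.5719.
cos(β/2)=0.397459, sin(β/2)=0.917620
d^2_{-2,-1}: single k=1 term ⇒ +0.115231;  D = +0.011674+0.114638i
d^2_{-1,-1}: k∈[0..1] ⇒ +0.024956 -0.399054 = -0.374099;  D = -0.347549-0.138418i
d^2_{0,-1}: k∈[0..1] ⇒ -0.141129 +0.752240 = +0.611111;  D = +0.462931-0.398938i
d^2_{1,-1}: k∈[0..1] ⇒ +0.399054 -0.709008 = -0.309954;  D = +0.070901+0.301736i
d^2_{2,-1}: single k=0 term ⇒ -0.614202;  D = +0.595152+0.151782i
Y_2^{m'}(θ=2.0341,φ=0.7602) and Σ D·Y over m':
  (+0.0117+0.1146i)·(+0.0156-0.3087i)  (-0.3475-0.1384i)·(-0.2238+0.2128i)  (+0.4629-0.3989i)·(-0.1264+0.0000i)  (+0.0709+0.3017i)·(+0.2238+0.2128i)  (+0.5952+0.1518i)·(+0.0156+0.3087i)
Y_2^-1(R⁻¹ n̂) = -0.001636+0.274363i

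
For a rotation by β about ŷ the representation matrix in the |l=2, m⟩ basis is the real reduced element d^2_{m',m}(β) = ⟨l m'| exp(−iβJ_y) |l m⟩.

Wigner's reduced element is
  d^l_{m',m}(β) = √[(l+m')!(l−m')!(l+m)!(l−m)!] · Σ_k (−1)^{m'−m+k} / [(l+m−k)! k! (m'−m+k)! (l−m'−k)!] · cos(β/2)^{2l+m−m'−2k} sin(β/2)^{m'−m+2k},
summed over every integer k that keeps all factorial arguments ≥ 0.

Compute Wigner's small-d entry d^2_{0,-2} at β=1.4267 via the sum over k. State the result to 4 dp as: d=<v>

d^2_{0,-2}(β=1.4267) via Wigner's sum:
c=cos(1.4267/2)=0.756174, s=sin(1.4267/2)=0.654371; N=√[2·2·1·24]=9.797959
k: max(0,(-2)−(0))=0 … min(2+(-2),2−(0))=0
  k=0: (−1)^2·9.7980/(4)·0.7562^2·0.6544^2 = +0.599745
d^2_{0,-2}(1.4267) = +0.599745

d=0.5997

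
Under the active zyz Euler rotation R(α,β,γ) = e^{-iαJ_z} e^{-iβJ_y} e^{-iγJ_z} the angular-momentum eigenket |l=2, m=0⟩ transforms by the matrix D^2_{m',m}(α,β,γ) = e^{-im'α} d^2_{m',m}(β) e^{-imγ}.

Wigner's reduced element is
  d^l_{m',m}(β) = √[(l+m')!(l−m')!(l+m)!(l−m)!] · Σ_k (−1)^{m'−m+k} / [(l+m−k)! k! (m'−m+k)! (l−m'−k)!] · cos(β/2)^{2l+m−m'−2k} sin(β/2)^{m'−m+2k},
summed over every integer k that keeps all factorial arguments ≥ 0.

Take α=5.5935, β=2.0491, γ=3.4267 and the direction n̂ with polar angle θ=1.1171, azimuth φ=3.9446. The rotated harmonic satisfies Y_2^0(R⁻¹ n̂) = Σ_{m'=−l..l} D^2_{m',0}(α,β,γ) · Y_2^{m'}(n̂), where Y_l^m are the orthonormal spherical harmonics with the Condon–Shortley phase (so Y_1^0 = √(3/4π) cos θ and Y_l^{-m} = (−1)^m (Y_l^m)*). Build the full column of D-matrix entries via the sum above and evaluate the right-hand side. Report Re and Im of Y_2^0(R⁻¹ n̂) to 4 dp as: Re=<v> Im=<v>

Re=-0.2494 Im=0.0000

Need the full column D^2_{m',0} for m'=−2..2 at α=5.5935, β=2.0491, γ=3.4267.
cos(β/2)=0.519483, sin(β/2)=0.854481
d^2_{-2,0}: single k=2 term ⇒ +0.482640;  D = +0.091827-0.473824i
d^2_{-1,0}: k∈[1..2] ⇒ +0.293422 -0.793878 = -0.500456;  D = -0.386075+0.318437i
d^2_{0,0}: k∈[0..2] ⇒ +0.072826 -0.788148 +0.533100 = -0.182222;  D = -0.182222+0.000000i
d^2_{1,0}: k∈[0..1] ⇒ -0.293422 +0.793878 = +0.500456;  D = +0.386075+0.318437i
d^2_{2,0}: single k=0 term ⇒ +0.482640;  D = +0.091827+0.473824i
Y_2^{m'}(θ=1.1171,φ=3.9446) and Σ D·Y over m':
  (+0.0918-0.4738i)·(-0.0110-0.3119i)  (-0.3861+0.3184i)·(-0.2114+0.2190i)  (-0.1822+0.0000i)·(-0.1336+0.0000i)  (+0.3861+0.3184i)·(+0.2114+0.2190i)  (+0.0918+0.4738i)·(-0.0110+0.3119i)
Y_2^0(R⁻¹ n̂) = -0.249450+0.000000i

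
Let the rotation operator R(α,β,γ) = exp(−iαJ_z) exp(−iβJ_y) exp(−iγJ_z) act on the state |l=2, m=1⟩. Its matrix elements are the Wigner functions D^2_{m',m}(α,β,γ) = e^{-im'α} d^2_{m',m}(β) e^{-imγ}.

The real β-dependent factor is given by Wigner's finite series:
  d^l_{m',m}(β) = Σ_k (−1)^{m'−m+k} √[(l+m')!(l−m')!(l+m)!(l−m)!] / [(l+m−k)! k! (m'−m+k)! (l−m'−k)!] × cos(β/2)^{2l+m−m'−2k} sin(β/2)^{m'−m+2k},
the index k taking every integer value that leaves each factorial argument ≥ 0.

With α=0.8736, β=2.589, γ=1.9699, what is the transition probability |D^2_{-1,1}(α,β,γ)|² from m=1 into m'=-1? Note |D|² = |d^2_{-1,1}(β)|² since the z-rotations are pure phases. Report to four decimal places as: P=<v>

P=0.4226

Split into d^2_{-1,1}(β=2.589) × two z-phases.
c=cos(2.589/2)=0.272794, s=sin(2.589/2)=0.962072; N=√[1·6·6·1]=6.000000
k∈{2,3} keeps every argument non-negative
  k=2: (−1)^0·6.0000/(2)·0.2728^2·0.9621^2 = +0.206637
  k=3: (−1)^1·6.0000/(6)·0.2728^0·0.9621^4 = -0.856704
d^2_{-1,1}(2.589) = +0.206637 -0.856704 = -0.650068
|D^2_{-1,1}|² = |d^2_{-1,1}(β)|² = (-0.650068)² = 0.422588 (the z-rotation phases have unit modulus)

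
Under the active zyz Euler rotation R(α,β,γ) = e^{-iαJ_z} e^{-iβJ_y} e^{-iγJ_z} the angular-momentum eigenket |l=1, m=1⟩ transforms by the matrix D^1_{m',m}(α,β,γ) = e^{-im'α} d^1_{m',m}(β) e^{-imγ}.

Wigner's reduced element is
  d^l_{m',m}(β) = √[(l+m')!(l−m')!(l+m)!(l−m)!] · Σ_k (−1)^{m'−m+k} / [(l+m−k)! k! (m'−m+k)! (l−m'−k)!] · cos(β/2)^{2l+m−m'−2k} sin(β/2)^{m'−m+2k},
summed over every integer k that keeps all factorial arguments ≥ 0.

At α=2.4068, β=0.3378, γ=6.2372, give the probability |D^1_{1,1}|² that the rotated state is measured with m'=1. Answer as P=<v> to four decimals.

Split into d^1_{1,1}(β=0.3378) × two z-phases.
c=cos(0.3378/2)=0.985770, s=sin(0.3378/2)=0.168098; N=√[2·1·2·1]=2.000000
k∈{0} keeps every argument non-negative
  k=0: (−1)^0·2.0000/(2)·0.9858^2·0.1681^0 = +0.971743
d^1_{1,1}(0.3378) = +0.971743
|D^1_{1,1}|² = |d^1_{1,1}(β)|² = (+0.971743)² = 0.944285 (the z-rotation phases have unit modulus)

P=0.9443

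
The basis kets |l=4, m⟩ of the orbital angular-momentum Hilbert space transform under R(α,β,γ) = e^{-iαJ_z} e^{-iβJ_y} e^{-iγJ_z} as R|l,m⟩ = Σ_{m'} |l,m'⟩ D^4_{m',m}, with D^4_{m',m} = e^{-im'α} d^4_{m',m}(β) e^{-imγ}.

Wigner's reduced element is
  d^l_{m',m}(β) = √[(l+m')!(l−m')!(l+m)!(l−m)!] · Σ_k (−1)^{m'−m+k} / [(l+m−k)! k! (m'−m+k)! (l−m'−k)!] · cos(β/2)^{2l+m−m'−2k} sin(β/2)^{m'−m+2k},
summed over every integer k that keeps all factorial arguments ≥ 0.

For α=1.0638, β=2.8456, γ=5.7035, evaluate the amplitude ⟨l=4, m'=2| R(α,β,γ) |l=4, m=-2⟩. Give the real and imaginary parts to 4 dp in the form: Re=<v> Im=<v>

D^4_{2,-2}(1.0638,2.8456,5.7035) = e^{-i·2·1.0638}·d^4_{2,-2}(2.8456)·e^{-i·-2·5.7035}. Compute d first:
c=cos(2.8456/2)=0.147457, s=sin(2.8456/2)=0.989069; N=√[720·2·2·720]=1440.000000
Admissible k: 0..2 (factorial args all ≥0)
  k=0: (−1)^4·1440.0000/(96)·0.1475^4·0.9891^4 = +0.006787
  k=1: (−1)^5·1440.0000/(120)·0.1475^2·0.9891^6 = -0.244269
  k=2: (−1)^6·1440.0000/(1440)·0.1475^0·0.9891^8 = +0.915822
d^4_{2,-2}(2.8456) = +0.006787 -0.244269 +0.915822 = +0.678340
Attach z-rotation phases: D = e^{-i(2)(1.0638)}·(+0.678340)·e^{-i(-2)(5.7035)} = -0.671184+0.098269i

Re=-0.6712 Im=0.0983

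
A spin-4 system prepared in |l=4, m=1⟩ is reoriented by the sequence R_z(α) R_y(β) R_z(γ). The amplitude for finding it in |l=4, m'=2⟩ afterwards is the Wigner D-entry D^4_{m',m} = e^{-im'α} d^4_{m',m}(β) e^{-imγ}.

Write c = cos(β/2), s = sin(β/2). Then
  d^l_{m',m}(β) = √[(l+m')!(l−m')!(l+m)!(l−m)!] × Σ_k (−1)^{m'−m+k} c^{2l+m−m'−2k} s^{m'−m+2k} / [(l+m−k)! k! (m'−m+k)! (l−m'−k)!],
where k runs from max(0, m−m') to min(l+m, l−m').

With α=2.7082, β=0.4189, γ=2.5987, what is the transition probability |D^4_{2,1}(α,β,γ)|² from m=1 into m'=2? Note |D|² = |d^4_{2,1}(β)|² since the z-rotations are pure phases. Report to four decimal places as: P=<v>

P=0.3482

First d^4_{2,1}(β=0.4189), then the phase factors e^{-i(2)α} and e^{-i(1)γ}:
Half-angle: c=0.978145, s=0.207922. N=√(720·2·120·6)=1018.233765
k∈{0,1,2} keeps every argument non-negative
  k=0: (−1)^1·1018.2338/(240)·0.9781^7·0.2079^1 = -0.755719
  k=1: (−1)^2·1018.2338/(48)·0.9781^5·0.2079^3 = +0.170736
  k=2: (−1)^3·1018.2338/(72)·0.9781^3·0.2079^5 = -0.005143
d^4_{2,1}(0.4189) = -0.755719 +0.170736 -0.005143 = -0.590127
|D^4_{2,1}|² = |d^4_{2,1}(β)|² = (-0.590127)² = 0.348250 (the z-rotation phases have unit modulus)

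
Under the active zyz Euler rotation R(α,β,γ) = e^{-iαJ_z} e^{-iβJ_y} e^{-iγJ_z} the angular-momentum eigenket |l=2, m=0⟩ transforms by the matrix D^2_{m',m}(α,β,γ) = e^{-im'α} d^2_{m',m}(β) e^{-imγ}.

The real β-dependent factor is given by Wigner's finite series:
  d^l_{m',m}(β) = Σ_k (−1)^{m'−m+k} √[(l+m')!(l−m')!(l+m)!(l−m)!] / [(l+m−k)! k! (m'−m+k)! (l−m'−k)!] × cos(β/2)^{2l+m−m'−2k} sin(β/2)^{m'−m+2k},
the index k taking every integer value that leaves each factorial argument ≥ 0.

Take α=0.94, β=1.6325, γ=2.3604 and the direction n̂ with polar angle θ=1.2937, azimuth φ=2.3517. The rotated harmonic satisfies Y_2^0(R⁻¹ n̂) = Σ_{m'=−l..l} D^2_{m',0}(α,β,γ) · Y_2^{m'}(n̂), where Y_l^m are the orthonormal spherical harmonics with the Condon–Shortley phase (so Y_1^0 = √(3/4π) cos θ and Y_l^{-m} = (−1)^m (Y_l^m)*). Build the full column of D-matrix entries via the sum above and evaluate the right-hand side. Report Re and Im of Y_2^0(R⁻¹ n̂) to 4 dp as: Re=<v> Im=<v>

Re=-0.2981 Im=0.0000

Need the full column D^2_{m',0} for m'=−2..2 at α=0.94, β=1.6325, γ=2.3604.
cos(β/2)=0.684958, sin(β/2)=0.728582
d^2_{-2,0}: single k=2 term ⇒ +0.610044;  D = -0.185636+0.581113i
d^2_{-1,0}: k∈[1..2] ⇒ +0.573517 -0.648897 = -0.075380;  D = -0.044458-0.060873i
d^2_{0,0}: k∈[0..2] ⇒ +0.220118 -0.996197 +0.281783 = -0.494296;  D = -0.494296+0.000000i
d^2_{1,0}: k∈[0..1] ⇒ -0.573517 +0.648897 = +0.075380;  D = +0.044458-0.060873i
d^2_{2,0}: single k=0 term ⇒ +0.610044;  D = -0.185636-0.581113i
Y_2^{m'}(θ=1.2937,φ=2.3517) and Σ D·Y over m':
  (-0.1856+0.5811i)·(-0.0032+0.3574i)  (-0.0445-0.0609i)·(-0.1431-0.1444i)  (-0.4943+0.0000i)·(-0.2446+0.0000i)  (+0.0445-0.0609i)·(+0.1431-0.1444i)  (-0.1856-0.5811i)·(-0.0032-0.3574i)
Y_2^0(R⁻¹ n̂) = -0.298090+0.000000i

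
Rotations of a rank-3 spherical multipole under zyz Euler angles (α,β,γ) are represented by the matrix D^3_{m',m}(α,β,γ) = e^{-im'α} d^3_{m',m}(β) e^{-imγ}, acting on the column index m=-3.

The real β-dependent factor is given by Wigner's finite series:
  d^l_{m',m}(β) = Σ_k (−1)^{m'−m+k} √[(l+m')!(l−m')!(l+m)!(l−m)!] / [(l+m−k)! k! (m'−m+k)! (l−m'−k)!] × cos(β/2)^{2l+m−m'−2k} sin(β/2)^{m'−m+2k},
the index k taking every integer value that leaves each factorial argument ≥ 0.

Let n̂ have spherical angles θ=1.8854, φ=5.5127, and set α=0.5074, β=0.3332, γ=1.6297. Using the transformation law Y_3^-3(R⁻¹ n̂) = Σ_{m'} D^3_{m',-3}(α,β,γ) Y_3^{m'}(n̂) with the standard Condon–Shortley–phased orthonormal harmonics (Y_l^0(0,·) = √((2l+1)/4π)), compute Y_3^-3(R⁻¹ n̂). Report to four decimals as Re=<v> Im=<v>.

Need the full column D^3_{m',-3} for m'=−3..3 at α=0.5074, β=0.3332, γ=1.6297.
cos(β/2)=0.986154, sin(β/2)=0.165830
d^3_{-3,-3}: single k=0 term ⇒ +0.919749;  D = +0.912211+0.117511i
d^3_{-2,-3}: single k=0 term ⇒ -0.378847;  D = -0.351922+0.140271i
d^3_{-1,-3}: single k=0 term ⇒ +0.100729;  D = +0.063659-0.078063i
d^3_{0,-3}: single k=0 term ⇒ -0.019559;  D = -0.003438+0.019254i
d^3_{1,-3}: single k=0 term ⇒ +0.002848;  D = -0.000925-0.002694i
d^3_{2,-3}: single k=0 term ⇒ -0.000303;  D = +0.000225+0.000203i
d^3_{3,-3}: single k=0 term ⇒ +0.000021;  D = -0.000020-0.000005i
Y_3^{m'}(θ=1.8854,φ=5.5127) and Σ D·Y over m':
  (+0.9122+0.1175i)·(-0.2421+0.2648i)  (-0.3519+0.1403i)·(-0.0085-0.2858i)  (+0.0637-0.0781i)·(-0.1149-0.1116i)  (-0.0034+0.0193i)·(+0.2911+0.0000i)  (-0.0009-0.0027i)·(+0.1149-0.1116i)  (+0.0002+0.0002i)·(-0.0085+0.2858i)  (-0.0000-0.0000i)·(+0.2421+0.2648i)
Y_3^-3(R⁻¹ n̂) = -0.226344+0.319801i

Re=-0.2263 Im=0.3198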